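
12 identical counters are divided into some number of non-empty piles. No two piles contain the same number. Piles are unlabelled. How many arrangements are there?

15

Listing the qualifying partitions of 12:
12
11 + 1
10 + 2
9 + 3
9 + 2 + 1
8 + 4
8 + 3 + 1
7 + 5
7 + 4 + 1
7 + 3 + 2
6 + 5 + 1
6 + 4 + 2
6 + 3 + 2 + 1
5 + 4 + 3
5 + 4 + 2 + 1
Counting gives 15.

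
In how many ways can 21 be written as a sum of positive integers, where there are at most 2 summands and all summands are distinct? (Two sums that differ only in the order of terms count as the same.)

They are:
21
1,20
2,19
3,18
4,17
5,16
6,15
7,14
8,13
9,12
10,11
That's 11 in total.

11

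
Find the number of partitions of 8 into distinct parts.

6

The partitions of 8 that satisfy the conditions:
8
7, 1
6, 2
5, 3
5, 2, 1
4, 3, 1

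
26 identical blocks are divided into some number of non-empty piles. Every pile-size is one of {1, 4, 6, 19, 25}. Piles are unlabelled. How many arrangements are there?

25

Listing the qualifying partitions of 26:
25+1
19+6+1
19+4+1+1+1
19+1+1+1+1+1+1+1
6+6+6+6+1+1
6+6+6+4+4
6+6+6+4+1+1+1+1
6+6+6+1+1+1+1+1+1+1+1
6+6+4+4+4+1+1
6+6+4+4+1+1+1+1+1+1
6+6+4+1+1+1+1+1+1+1+1+1+1
6+6+1+1+1+1+1+1+1+1+1+1+1+1+1+1
6+4+4+4+4+4
6+4+4+4+4+1+1+1+1
6+4+4+4+1+1+1+1+1+1+1+1
6+4+4+1+1+1+1+1+1+1+1+1+1+1+1
6+4+1+1+1+1+1+1+1+1+1+1+1+1+1+1+1+1
6+1+1+1+1+1+1+1+1+1+1+1+1+1+1+1+1+1+1+1+1
4+4+4+4+4+4+1+1
4+4+4+4+4+1+1+1+1+1+1
4+4+4+4+1+1+1+1+1+1+1+1+1+1
4+4+4+1+1+1+1+1+1+1+1+1+1+1+1+1+1
4+4+1+1+1+1+1+1+1+1+1+1+1+1+1+1+1+1+1+1
4+1+1+1+1+1+1+1+1+1+1+1+1+1+1+1+1+1+1+1+1+1+1
1+1+1+1+1+1+1+1+1+1+1+1+1+1+1+1+1+1+1+1+1+1+1+1+1+1
Counting gives 25.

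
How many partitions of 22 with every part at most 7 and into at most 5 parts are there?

39

A partial list (first 12 by largest part):
7+7+7+1
7+7+6+2
7+7+6+1+1
7+7+5+3
7+7+5+2+1
7+7+4+4
7+7+4+3+1
7+7+4+2+2
7+7+3+3+2
7+6+6+3
7+6+6+2+1
7+6+5+4
…and 27 more, for 39 total.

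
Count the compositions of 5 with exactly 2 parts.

4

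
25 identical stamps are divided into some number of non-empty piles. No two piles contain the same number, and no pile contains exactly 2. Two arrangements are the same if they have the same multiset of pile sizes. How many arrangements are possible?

Counting exhaustively, 82 partitions satisfy the conditions.

82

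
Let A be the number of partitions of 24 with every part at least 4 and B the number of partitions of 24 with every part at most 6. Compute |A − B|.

482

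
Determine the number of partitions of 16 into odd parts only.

A partial list (first 12 by largest part):
15, 1
13, 3
13, 1, 1, 1
11, 5
11, 3, 1, 1
11, 1, 1, 1, 1, 1
9, 7
9, 5, 1, 1
9, 3, 3, 1
9, 3, 1, 1, 1, 1
9, 1, 1, 1, 1, 1, 1, 1
7, 7, 1, 1
…and 20 more, for 32 total.

32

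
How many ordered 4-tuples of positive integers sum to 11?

By stars and bars with positive parts, the count is C(10,3) = 120.

120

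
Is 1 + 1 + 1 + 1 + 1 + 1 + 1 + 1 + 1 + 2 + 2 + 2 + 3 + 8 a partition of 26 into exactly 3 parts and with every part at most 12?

No

The parts sum to 26, and the condition 'there are exactly 3 summands' is violated.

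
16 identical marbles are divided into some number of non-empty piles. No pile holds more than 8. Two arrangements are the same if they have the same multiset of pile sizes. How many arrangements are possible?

186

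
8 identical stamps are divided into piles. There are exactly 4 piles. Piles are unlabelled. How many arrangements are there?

Enumerating:
5,1,1,1
4,2,1,1
3,3,1,1
3,2,2,1
2,2,2,2
Counting gives 5.

5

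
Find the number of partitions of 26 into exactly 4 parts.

136

Direct enumeration gives 136 partitions.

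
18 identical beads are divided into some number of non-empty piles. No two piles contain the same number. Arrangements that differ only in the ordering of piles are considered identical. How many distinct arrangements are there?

46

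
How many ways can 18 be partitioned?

Enumerating by decreasing first part gives 385 partitions in all.

385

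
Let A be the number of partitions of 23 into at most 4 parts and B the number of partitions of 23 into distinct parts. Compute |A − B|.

Partitions of 23 into at most 4 parts: 150.
Partitions of 23 into distinct parts: 104.
|150 − 104| = 46.

46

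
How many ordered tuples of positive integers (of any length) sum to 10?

512

There are 9 gaps and each independently is a cut or not, giving 2^9 = 512.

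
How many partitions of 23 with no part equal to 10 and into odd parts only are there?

104

Systematic enumeration (by largest part, then next-largest, …) yields 104.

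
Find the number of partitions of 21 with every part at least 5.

Enumerating:
21
5,16
6,15
7,14
8,13
9,12
10,11
5,5,11
5,6,10
5,7,9
6,6,9
5,8,8
6,7,8
7,7,7
5,5,5,6
Counting gives 15.

15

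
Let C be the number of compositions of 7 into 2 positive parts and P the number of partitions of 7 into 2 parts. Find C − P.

Ordered (compositions into 2 parts): C(6,1) = 6.
Partitions of 7 into exactly 2 parts: 3.
Difference: 6 − 3 = 3.

3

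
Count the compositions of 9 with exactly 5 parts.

70

A composition of 9 into 5 positive parts is chosen by placing 4 dividers among the 8 gaps between 9 units: C(8,4) = 70.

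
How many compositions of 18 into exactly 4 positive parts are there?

680

Place 3 bars in the 17 internal gaps of a row of 18 dots: C(17,3) = 680.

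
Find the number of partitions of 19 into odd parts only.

54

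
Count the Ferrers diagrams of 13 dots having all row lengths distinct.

18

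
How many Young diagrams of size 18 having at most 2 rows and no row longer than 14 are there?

Listing the qualifying partitions of 18:
4,14
5,13
6,12
7,11
8,10
9,9
That's 6 in total.

6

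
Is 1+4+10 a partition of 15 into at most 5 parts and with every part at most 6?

No

The parts sum to 15, and the condition 'no summand exceeds 6' is violated.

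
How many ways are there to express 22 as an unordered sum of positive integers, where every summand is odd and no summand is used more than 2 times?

23

They are:
21 + 1
19 + 3
17 + 5
17 + 3 + 1 + 1
15 + 7
15 + 5 + 1 + 1
15 + 3 + 3 + 1
13 + 9
13 + 7 + 1 + 1
13 + 5 + 3 + 1
11 + 11
11 + 9 + 1 + 1
11 + 7 + 3 + 1
11 + 5 + 5 + 1
11 + 5 + 3 + 3
9 + 9 + 3 + 1
9 + 7 + 5 + 1
9 + 7 + 3 + 3
9 + 5 + 5 + 3
9 + 5 + 3 + 3 + 1 + 1
7 + 7 + 5 + 3
7 + 7 + 3 + 3 + 1 + 1
7 + 5 + 5 + 3 + 1 + 1
Counting gives 23.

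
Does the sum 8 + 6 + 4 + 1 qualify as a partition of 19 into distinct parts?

The parts sum to 19, and the condition 'all summands are distinct' holds.

Yes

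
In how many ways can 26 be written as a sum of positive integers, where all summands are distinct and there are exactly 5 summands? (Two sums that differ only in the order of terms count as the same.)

A partial list (first 12 by largest part):
16,4,3,2,1
15,5,3,2,1
14,6,3,2,1
14,5,4,2,1
13,7,3,2,1
13,6,4,2,1
13,5,4,3,1
12,8,3,2,1
12,7,4,2,1
12,6,5,2,1
12,6,4,3,1
12,5,4,3,2
…and 25 more, for 37 total.

37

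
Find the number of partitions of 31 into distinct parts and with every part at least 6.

26

A partial list (first 12 by largest part):
31
25,6
24,7
23,8
22,9
21,10
20,11
19,12
18,13
18,7,6
17,14
17,8,6
…and 14 more, for 26 total.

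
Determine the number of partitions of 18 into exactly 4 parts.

47

There are too many to list fully; the first 12 (by largest part) are:
15, 1, 1, 1
14, 2, 1, 1
13, 3, 1, 1
13, 2, 2, 1
12, 4, 1, 1
12, 3, 2, 1
12, 2, 2, 2
11, 5, 1, 1
11, 4, 2, 1
11, 3, 3, 1
11, 3, 2, 2
10, 6, 1, 1
…and 35 more, for 47 total.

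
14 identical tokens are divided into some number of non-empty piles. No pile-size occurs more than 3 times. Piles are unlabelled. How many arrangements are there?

There are 82 such partitions.

82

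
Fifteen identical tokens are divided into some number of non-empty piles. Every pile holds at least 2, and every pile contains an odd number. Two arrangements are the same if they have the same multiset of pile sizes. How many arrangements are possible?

5

The partitions of 15 that satisfy the conditions:
15
9 + 3 + 3
7 + 5 + 3
5 + 5 + 5
3 + 3 + 3 + 3 + 3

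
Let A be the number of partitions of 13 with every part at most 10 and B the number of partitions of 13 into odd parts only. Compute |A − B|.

79

Partitions of 13 with every part at most 10: 97.
Partitions of 13 into odd parts only: 18.
|97 − 18| = 79.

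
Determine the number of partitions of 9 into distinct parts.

8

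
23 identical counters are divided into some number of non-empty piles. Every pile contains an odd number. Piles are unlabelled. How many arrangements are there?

104

There are 104 such partitions.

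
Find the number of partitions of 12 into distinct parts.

15

Listing the qualifying partitions of 12:
12
11+1
10+2
9+3
9+2+1
8+4
8+3+1
7+5
7+4+1
7+3+2
6+5+1
6+4+2
6+3+2+1
5+4+3
5+4+2+1
Counting gives 15.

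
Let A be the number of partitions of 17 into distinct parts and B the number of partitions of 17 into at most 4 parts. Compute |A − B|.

34

Partitions of 17 into distinct parts: 38.
Partitions of 17 into at most 4 parts: 72.
|38 − 72| = 34.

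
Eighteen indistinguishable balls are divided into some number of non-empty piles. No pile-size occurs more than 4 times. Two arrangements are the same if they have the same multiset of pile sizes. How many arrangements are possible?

262

There are 262 such partitions.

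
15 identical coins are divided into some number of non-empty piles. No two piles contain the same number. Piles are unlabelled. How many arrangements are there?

27

A partial list (first 12 by largest part):
15
14 + 1
13 + 2
12 + 3
12 + 2 + 1
11 + 4
11 + 3 + 1
10 + 5
10 + 4 + 1
10 + 3 + 2
9 + 6
9 + 5 + 1
…and 15 more, for 27 total.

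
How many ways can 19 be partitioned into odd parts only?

54

There are too many to list fully; the first 12 (by largest part) are:
19
1+1+17
1+3+15
1+1+1+1+15
1+5+13
3+3+13
1+1+1+3+13
1+1+1+1+1+1+13
1+7+11
3+5+11
1+1+1+5+11
1+1+3+3+11
…and 42 more, for 54 total.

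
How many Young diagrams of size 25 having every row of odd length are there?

A full systematic count gives 142.

142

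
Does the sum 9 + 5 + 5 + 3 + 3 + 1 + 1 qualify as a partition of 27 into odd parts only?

Yes

The parts sum to 27, and the condition 'every summand is odd' holds.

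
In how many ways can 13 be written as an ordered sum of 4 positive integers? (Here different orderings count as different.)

220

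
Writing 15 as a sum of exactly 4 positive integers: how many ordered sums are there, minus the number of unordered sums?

337

Ordered (compositions into 4 parts): C(14,3) = 364.
Unordered (partitions into 4 parts): 27.
Difference: 364 − 27 = 337.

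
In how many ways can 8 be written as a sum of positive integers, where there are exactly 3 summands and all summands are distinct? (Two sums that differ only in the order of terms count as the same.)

They are:
1,2,5
1,3,4

2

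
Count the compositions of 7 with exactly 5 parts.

15

Equivalently, choose which 4 of the 6 gaps become plus signs: C(6,4) = 15.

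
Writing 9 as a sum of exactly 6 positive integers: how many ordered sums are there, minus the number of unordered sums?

Ordered (compositions into 6 parts): C(8,5) = 56.
Partitions of 9 into exactly 6 parts: 3.
Difference: 56 − 3 = 53.

53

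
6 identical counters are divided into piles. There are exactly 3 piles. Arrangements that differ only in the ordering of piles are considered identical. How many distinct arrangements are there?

Enumerating:
1,1,4
1,2,3
2,2,2

3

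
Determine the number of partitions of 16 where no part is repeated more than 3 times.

A full systematic count gives 132.

132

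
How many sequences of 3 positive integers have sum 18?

136

By stars and bars with positive parts, the count is C(17,2) = 136.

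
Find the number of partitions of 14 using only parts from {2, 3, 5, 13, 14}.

7

Enumerating:
14
5+5+2+2
5+3+3+3
5+3+2+2+2
3+3+3+3+2
3+3+2+2+2+2
2+2+2+2+2+2+2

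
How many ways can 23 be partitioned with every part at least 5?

21

Enumerating:
23
18,5
17,6
16,7
15,8
14,9
13,10
13,5,5
12,11
12,6,5
11,7,5
11,6,6
10,8,5
10,7,6
9,9,5
9,8,6
9,7,7
8,8,7
8,5,5,5
7,6,5,5
6,6,6,5
Counting gives 21.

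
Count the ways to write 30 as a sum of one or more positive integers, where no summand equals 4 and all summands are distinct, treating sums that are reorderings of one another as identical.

189

There are 189 such partitions.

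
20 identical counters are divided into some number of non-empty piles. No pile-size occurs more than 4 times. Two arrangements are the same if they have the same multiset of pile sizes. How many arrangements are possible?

409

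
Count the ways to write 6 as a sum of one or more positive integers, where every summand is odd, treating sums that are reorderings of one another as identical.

4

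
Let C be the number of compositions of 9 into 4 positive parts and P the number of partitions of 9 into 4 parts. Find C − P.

50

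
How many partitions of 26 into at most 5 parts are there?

Enumerating by decreasing first part gives 427 partitions in all.

427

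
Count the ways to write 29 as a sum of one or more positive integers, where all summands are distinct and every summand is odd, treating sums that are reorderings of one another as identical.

17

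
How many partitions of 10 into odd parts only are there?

10

Enumerating:
9+1
7+3
7+1+1+1
5+5
5+3+1+1
5+1+1+1+1+1
3+3+3+1
3+3+1+1+1+1
3+1+1+1+1+1+1+1
1+1+1+1+1+1+1+1+1+1
Counting gives 10.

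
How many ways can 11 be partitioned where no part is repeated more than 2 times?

27

A partial list (first 12 by largest part):
11
10+1
9+2
9+1+1
8+3
8+2+1
7+4
7+3+1
7+2+2
7+2+1+1
6+5
6+4+1
…and 15 more, for 27 total.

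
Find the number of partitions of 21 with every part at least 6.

9

They are:
21
15,6
14,7
13,8
12,9
11,10
9,6,6
8,7,6
7,7,7
Counting gives 9.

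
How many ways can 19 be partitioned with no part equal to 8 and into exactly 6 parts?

61

There are too many to list fully; the first 12 (by largest part) are:
14 + 1 + 1 + 1 + 1 + 1
13 + 2 + 1 + 1 + 1 + 1
12 + 3 + 1 + 1 + 1 + 1
12 + 2 + 2 + 1 + 1 + 1
11 + 4 + 1 + 1 + 1 + 1
11 + 3 + 2 + 1 + 1 + 1
11 + 2 + 2 + 2 + 1 + 1
10 + 5 + 1 + 1 + 1 + 1
10 + 4 + 2 + 1 + 1 + 1
10 + 3 + 3 + 1 + 1 + 1
10 + 3 + 2 + 2 + 1 + 1
10 + 2 + 2 + 2 + 2 + 1
…and 49 more, for 61 total.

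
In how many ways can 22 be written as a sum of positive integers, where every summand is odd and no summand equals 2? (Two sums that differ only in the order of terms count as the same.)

Counting exhaustively, 89 partitions satisfy the conditions.

89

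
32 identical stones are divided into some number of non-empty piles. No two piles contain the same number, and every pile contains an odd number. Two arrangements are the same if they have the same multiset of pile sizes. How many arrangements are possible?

23

The partitions of 32 that satisfy the conditions:
1, 31
3, 29
5, 27
7, 25
9, 23
1, 3, 5, 23
11, 21
1, 3, 7, 21
13, 19
1, 3, 9, 19
1, 5, 7, 19
15, 17
1, 3, 11, 17
1, 5, 9, 17
3, 5, 7, 17
1, 3, 13, 15
1, 5, 11, 15
1, 7, 9, 15
3, 5, 9, 15
1, 7, 11, 13
3, 5, 11, 13
3, 7, 9, 13
5, 7, 9, 11
That's 23 in total.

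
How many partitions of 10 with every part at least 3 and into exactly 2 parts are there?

Listing the qualifying partitions of 10:
3, 7
4, 6
5, 5
Counting gives 3.

3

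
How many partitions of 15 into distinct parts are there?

27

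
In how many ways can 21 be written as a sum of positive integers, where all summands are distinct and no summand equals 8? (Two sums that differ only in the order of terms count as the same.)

A partial list (first 12 by largest part):
21
20,1
19,2
18,3
18,2,1
17,4
17,3,1
16,5
16,4,1
16,3,2
15,6
15,5,1
…and 49 more, for 61 total.

61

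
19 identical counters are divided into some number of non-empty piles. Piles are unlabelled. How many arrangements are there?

490

Counting exhaustively, 490 partitions satisfy the conditions.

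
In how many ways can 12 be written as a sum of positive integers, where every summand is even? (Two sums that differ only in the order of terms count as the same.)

11

Listing the qualifying partitions of 12:
12
10+2
8+4
8+2+2
6+6
6+4+2
6+2+2+2
4+4+4
4+4+2+2
4+2+2+2+2
2+2+2+2+2+2
That's 11 in total.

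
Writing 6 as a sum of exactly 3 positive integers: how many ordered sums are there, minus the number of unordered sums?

7

Compositions: C(5,2) = 10.
Unordered (partitions into 3 parts): 3.
Difference: 10 − 3 = 7.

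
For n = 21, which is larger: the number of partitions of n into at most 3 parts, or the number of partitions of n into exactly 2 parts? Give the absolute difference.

38

Partitions of 21 into at most 3 parts: 48.
Partitions of 21 into exactly 2 parts: 10.
|48 − 10| = 38.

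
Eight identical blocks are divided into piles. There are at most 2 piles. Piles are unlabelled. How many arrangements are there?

The partitions of 8 that satisfy the conditions:
8
1+7
2+6
3+5
4+4
Counting gives 5.

5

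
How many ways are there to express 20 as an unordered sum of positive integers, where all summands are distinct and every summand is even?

They are:
20
18, 2
16, 4
14, 6
14, 4, 2
12, 8
12, 6, 2
10, 8, 2
10, 6, 4
8, 6, 4, 2
Counting gives 10.

10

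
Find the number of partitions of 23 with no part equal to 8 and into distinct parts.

82

A full systematic count gives 82.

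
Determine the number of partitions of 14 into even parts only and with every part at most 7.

8

Listing the qualifying partitions of 14:
2,6,6
4,4,6
2,2,4,6
2,2,2,2,6
2,4,4,4
2,2,2,4,4
2,2,2,2,2,4
2,2,2,2,2,2,2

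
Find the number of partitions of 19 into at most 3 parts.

There are too many to list fully; the first 12 (by largest part) are:
19
18+1
17+2
17+1+1
16+3
16+2+1
15+4
15+3+1
15+2+2
14+5
14+4+1
14+3+2
…and 28 more, for 40 total.

40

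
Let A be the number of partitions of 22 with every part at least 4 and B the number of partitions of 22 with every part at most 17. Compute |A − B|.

956

Partitions of 22 with every part at least 4: 34.
Partitions of 22 with every part at most 17: 990.
|34 − 990| = 956.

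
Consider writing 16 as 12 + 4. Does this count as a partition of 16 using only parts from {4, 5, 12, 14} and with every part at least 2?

The parts sum to 16, and the condition 'each summand belongs to {4, 5, 12, 14}' holds; the condition 'every summand is at least 2' holds.

Yes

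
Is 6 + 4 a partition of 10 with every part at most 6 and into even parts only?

Yes

The parts sum to 10, and the condition 'no summand exceeds 6' holds; the condition 'every summand is even' holds.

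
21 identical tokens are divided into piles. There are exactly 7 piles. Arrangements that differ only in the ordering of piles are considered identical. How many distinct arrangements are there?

105

Direct enumeration gives 105 partitions.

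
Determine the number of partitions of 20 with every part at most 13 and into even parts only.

35

There are too many to list fully; the first 12 (by largest part) are:
12 + 8
12 + 6 + 2
12 + 4 + 4
12 + 4 + 2 + 2
12 + 2 + 2 + 2 + 2
10 + 10
10 + 8 + 2
10 + 6 + 4
10 + 6 + 2 + 2
10 + 4 + 4 + 2
10 + 4 + 2 + 2 + 2
10 + 2 + 2 + 2 + 2 + 2
…and 23 more, for 35 total.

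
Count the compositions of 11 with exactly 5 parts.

Equivalently, choose which 4 of the 10 gaps become plus signs: C(10,4) = 210.

210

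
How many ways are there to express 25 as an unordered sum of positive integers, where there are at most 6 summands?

A full systematic count gives 612.

612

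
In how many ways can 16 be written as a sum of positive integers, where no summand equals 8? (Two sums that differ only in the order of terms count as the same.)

There are 209 such partitions.

209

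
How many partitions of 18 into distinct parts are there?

There are too many to list fully; the first 12 (by largest part) are:
18
17, 1
16, 2
15, 3
15, 2, 1
14, 4
14, 3, 1
13, 5
13, 4, 1
13, 3, 2
12, 6
12, 5, 1
…and 34 more, for 46 total.

46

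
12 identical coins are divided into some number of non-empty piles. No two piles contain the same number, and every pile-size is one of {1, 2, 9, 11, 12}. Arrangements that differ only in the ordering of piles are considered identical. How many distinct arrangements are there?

3

They are:
12
1+11
1+2+9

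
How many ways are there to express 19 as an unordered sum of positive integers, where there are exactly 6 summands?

A full systematic count gives 71.

71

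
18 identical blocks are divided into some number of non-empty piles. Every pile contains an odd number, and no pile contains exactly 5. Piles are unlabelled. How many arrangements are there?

A partial list (first 12 by largest part):
17, 1
15, 3
15, 1, 1, 1
13, 3, 1, 1
13, 1, 1, 1, 1, 1
11, 7
11, 3, 3, 1
11, 3, 1, 1, 1, 1
11, 1, 1, 1, 1, 1, 1, 1
9, 9
9, 7, 1, 1
9, 3, 3, 3
…and 16 more, for 28 total.

28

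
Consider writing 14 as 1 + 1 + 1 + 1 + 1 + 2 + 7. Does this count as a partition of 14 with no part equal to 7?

No

The parts sum to 14, and the condition 'no summand equals 7' is violated.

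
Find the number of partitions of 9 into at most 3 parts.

12

Listing the qualifying partitions of 9:
9
1, 8
2, 7
1, 1, 7
3, 6
1, 2, 6
4, 5
1, 3, 5
2, 2, 5
1, 4, 4
2, 3, 4
3, 3, 3
Counting gives 12.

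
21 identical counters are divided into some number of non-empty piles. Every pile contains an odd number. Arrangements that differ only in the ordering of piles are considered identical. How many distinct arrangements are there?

Counting exhaustively, 76 partitions satisfy the conditions.

76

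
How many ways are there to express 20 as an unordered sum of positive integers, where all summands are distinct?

There are too many to list fully; the first 12 (by largest part) are:
20
19,1
18,2
17,3
17,2,1
16,4
16,3,1
15,5
15,4,1
15,3,2
14,6
14,5,1
…and 52 more, for 64 total.

64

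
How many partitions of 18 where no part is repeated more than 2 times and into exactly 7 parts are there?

3

They are:
1,1,2,2,3,3,6
1,1,2,2,3,4,5
1,1,2,3,3,4,4
That's 3 in total.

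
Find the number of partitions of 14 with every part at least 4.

7

Listing the qualifying partitions of 14:
14
4,10
5,9
6,8
7,7
4,4,6
4,5,5
Counting gives 7.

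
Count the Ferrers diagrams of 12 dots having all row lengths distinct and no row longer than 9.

They are:
9, 3
9, 2, 1
8, 4
8, 3, 1
7, 5
7, 4, 1
7, 3, 2
6, 5, 1
6, 4, 2
6, 3, 2, 1
5, 4, 3
5, 4, 2, 1
Counting gives 12.

12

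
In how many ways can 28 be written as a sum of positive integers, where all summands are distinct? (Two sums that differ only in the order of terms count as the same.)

222

A full systematic count gives 222.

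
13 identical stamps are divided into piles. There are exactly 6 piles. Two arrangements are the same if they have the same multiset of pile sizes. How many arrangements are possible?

14

Enumerating:
8, 1, 1, 1, 1, 1
7, 2, 1, 1, 1, 1
6, 3, 1, 1, 1, 1
6, 2, 2, 1, 1, 1
5, 4, 1, 1, 1, 1
5, 3, 2, 1, 1, 1
5, 2, 2, 2, 1, 1
4, 4, 2, 1, 1, 1
4, 3, 3, 1, 1, 1
4, 3, 2, 2, 1, 1
4, 2, 2, 2, 2, 1
3, 3, 3, 2, 1, 1
3, 3, 2, 2, 2, 1
3, 2, 2, 2, 2, 2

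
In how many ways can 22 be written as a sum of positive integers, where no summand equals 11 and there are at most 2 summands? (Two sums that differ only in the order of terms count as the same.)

The partitions of 22 that satisfy the conditions:
22
21+1
20+2
19+3
18+4
17+5
16+6
15+7
14+8
13+9
12+10
Counting gives 11.

11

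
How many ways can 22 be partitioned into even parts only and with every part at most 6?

They are:
6,6,6,4
6,6,6,2,2
6,6,4,4,2
6,6,4,2,2,2
6,6,2,2,2,2,2
6,4,4,4,4
6,4,4,4,2,2
6,4,4,2,2,2,2
6,4,2,2,2,2,2,2
6,2,2,2,2,2,2,2,2
4,4,4,4,4,2
4,4,4,4,2,2,2
4,4,4,2,2,2,2,2
4,4,2,2,2,2,2,2,2
4,2,2,2,2,2,2,2,2,2
2,2,2,2,2,2,2,2,2,2,2

16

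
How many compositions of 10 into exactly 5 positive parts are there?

Equivalently, choose which 4 of the 9 gaps become plus signs: C(9,4) = 126.

126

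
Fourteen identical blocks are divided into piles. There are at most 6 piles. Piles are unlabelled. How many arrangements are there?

Counting exhaustively, 90 partitions satisfy the conditions.

90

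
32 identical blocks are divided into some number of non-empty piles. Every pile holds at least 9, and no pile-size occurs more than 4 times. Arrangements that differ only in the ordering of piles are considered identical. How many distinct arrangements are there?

14

Enumerating:
32
9, 23
10, 22
11, 21
12, 20
13, 19
14, 18
15, 17
16, 16
9, 9, 14
9, 10, 13
9, 11, 12
10, 10, 12
10, 11, 11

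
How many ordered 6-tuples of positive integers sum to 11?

By stars and bars with positive parts, the count is C(10,5) = 252.

252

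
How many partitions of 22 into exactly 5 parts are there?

119

Direct enumeration gives 119 partitions.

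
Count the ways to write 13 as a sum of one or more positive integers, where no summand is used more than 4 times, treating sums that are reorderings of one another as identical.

76

Direct enumeration gives 76 partitions.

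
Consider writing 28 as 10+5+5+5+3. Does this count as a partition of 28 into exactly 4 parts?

No

The parts sum to 28, and the condition 'there are exactly 4 summands' is violated.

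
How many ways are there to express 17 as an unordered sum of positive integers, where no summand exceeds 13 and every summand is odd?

There are too many to list fully; the first 12 (by largest part) are:
13, 3, 1
13, 1, 1, 1, 1
11, 5, 1
11, 3, 3
11, 3, 1, 1, 1
11, 1, 1, 1, 1, 1, 1
9, 7, 1
9, 5, 3
9, 5, 1, 1, 1
9, 3, 3, 1, 1
9, 3, 1, 1, 1, 1, 1
9, 1, 1, 1, 1, 1, 1, 1, 1
…and 24 more, for 36 total.

36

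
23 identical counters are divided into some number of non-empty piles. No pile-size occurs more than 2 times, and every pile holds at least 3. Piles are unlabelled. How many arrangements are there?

A partial list (first 12 by largest part):
23
3,20
4,19
5,18
6,17
3,3,17
7,16
3,4,16
8,15
3,5,15
4,4,15
9,14
…and 53 more, for 65 total.

65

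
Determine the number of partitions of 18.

385

A full systematic count gives 385.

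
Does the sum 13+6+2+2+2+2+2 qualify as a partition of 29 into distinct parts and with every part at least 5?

The parts sum to 29, and the condition 'all summands are distinct' is violated.

No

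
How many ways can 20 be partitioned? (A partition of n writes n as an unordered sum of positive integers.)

A full systematic count gives 627.

627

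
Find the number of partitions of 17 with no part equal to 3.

162

A full systematic count gives 162.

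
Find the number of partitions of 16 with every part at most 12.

Systematic enumeration (by largest part, then next-largest, …) yields 224.

224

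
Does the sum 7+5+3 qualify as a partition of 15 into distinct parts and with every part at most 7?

Yes

The parts sum to 15, and the condition 'all summands are distinct' holds; the condition 'no summand exceeds 7' holds.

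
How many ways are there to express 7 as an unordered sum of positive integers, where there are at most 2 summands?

Listing the qualifying partitions of 7:
7
6 + 1
5 + 2
4 + 3

4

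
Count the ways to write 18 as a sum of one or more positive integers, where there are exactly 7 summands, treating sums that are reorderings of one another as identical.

There are too many to list fully; the first 12 (by largest part) are:
12 + 1 + 1 + 1 + 1 + 1 + 1
11 + 2 + 1 + 1 + 1 + 1 + 1
10 + 3 + 1 + 1 + 1 + 1 + 1
10 + 2 + 2 + 1 + 1 + 1 + 1
9 + 4 + 1 + 1 + 1 + 1 + 1
9 + 3 + 2 + 1 + 1 + 1 + 1
9 + 2 + 2 + 2 + 1 + 1 + 1
8 + 5 + 1 + 1 + 1 + 1 + 1
8 + 4 + 2 + 1 + 1 + 1 + 1
8 + 3 + 3 + 1 + 1 + 1 + 1
8 + 3 + 2 + 2 + 1 + 1 + 1
8 + 2 + 2 + 2 + 2 + 1 + 1
…and 37 more, for 49 total.

49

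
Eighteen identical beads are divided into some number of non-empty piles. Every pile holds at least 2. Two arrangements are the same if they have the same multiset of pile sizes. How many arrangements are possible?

88

Direct enumeration gives 88 partitions.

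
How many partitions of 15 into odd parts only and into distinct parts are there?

4

Enumerating:
15
11 + 3 + 1
9 + 5 + 1
7 + 5 + 3
That's 4 in total.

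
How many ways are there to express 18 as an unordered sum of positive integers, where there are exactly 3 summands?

There are too many to list fully; the first 12 (by largest part) are:
16,1,1
15,2,1
14,3,1
14,2,2
13,4,1
13,3,2
12,5,1
12,4,2
12,3,3
11,6,1
11,5,2
11,4,3
…and 15 more, for 27 total.

27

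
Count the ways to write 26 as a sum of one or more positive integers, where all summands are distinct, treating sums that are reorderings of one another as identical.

Direct enumeration gives 165 partitions.

165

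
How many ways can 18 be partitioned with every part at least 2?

88

Systematic enumeration (by largest part, then next-largest, …) yields 88.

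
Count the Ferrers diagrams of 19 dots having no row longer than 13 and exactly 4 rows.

There are too many to list fully; the first 12 (by largest part) are:
13+4+1+1
13+3+2+1
13+2+2+2
12+5+1+1
12+4+2+1
12+3+3+1
12+3+2+2
11+6+1+1
11+5+2+1
11+4+3+1
11+4+2+2
11+3+3+2
…and 38 more, for 50 total.

50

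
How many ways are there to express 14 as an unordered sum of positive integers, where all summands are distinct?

22

They are:
14
1 + 13
2 + 12
3 + 11
1 + 2 + 11
4 + 10
1 + 3 + 10
5 + 9
1 + 4 + 9
2 + 3 + 9
6 + 8
1 + 5 + 8
2 + 4 + 8
1 + 2 + 3 + 8
1 + 6 + 7
2 + 5 + 7
3 + 4 + 7
1 + 2 + 4 + 7
3 + 5 + 6
1 + 2 + 5 + 6
1 + 3 + 4 + 6
2 + 3 + 4 + 5
Counting gives 22.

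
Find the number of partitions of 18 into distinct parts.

A partial list (first 12 by largest part):
18
17 + 1
16 + 2
15 + 3
15 + 2 + 1
14 + 4
14 + 3 + 1
13 + 5
13 + 4 + 1
13 + 3 + 2
12 + 6
12 + 5 + 1
…and 34 more, for 46 total.

46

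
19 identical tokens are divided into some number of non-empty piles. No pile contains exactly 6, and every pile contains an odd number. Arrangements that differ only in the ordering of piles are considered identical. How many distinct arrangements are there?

54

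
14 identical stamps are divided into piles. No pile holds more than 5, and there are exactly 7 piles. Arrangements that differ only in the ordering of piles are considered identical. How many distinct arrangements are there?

The partitions of 14 that satisfy the conditions:
5+4+1+1+1+1+1
5+3+2+1+1+1+1
5+2+2+2+1+1+1
4+4+2+1+1+1+1
4+3+3+1+1+1+1
4+3+2+2+1+1+1
4+2+2+2+2+1+1
3+3+3+2+1+1+1
3+3+2+2+2+1+1
3+2+2+2+2+2+1
2+2+2+2+2+2+2

11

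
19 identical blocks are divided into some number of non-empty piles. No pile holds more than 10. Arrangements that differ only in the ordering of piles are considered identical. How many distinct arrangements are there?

Enumerating by decreasing first part gives 423 partitions in all.

423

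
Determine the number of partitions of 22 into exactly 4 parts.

There are 84 such partitions.

84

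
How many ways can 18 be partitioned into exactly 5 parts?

57

There are too many to list fully; the first 12 (by largest part) are:
1,1,1,1,14
1,1,1,2,13
1,1,1,3,12
1,1,2,2,12
1,1,1,4,11
1,1,2,3,11
1,2,2,2,11
1,1,1,5,10
1,1,2,4,10
1,1,3,3,10
1,2,2,3,10
2,2,2,2,10
…and 45 more, for 57 total.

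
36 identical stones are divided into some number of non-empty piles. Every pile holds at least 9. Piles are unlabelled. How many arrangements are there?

24

The partitions of 36 that satisfy the conditions:
36
27+9
26+10
25+11
24+12
23+13
22+14
21+15
20+16
19+17
18+18
18+9+9
17+10+9
16+11+9
16+10+10
15+12+9
15+11+10
14+13+9
14+12+10
14+11+11
13+13+10
13+12+11
12+12+12
9+9+9+9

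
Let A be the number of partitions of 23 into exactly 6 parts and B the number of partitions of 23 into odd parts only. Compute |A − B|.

Partitions of 23 into exactly 6 parts: 163.
Partitions of 23 into odd parts only: 104.
|163 − 104| = 59.

59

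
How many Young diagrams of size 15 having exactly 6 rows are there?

A partial list (first 12 by largest part):
10,1,1,1,1,1
9,2,1,1,1,1
8,3,1,1,1,1
8,2,2,1,1,1
7,4,1,1,1,1
7,3,2,1,1,1
7,2,2,2,1,1
6,5,1,1,1,1
6,4,2,1,1,1
6,3,3,1,1,1
6,3,2,2,1,1
6,2,2,2,2,1
…and 14 more, for 26 total.

26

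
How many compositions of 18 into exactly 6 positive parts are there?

6188

Place 5 bars in the 17 internal gaps of a row of 18 dots: C(17,5) = 6188.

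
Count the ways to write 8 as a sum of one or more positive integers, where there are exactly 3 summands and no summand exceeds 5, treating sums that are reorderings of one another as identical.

4

They are:
1, 2, 5
1, 3, 4
2, 2, 4
2, 3, 3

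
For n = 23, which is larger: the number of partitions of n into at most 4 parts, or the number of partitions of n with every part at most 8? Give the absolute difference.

Partitions of 23 into at most 4 parts: 150.
Partitions of 23 with every part at most 8: 764.
|150 − 764| = 614.

614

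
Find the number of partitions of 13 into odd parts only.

18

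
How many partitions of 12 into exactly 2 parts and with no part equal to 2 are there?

Enumerating:
11 + 1
9 + 3
8 + 4
7 + 5
6 + 6
That's 5 in total.

5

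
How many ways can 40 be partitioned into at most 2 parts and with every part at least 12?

10

The partitions of 40 that satisfy the conditions:
40
28, 12
27, 13
26, 14
25, 15
24, 16
23, 17
22, 18
21, 19
20, 20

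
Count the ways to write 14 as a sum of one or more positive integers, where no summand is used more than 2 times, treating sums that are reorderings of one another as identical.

A partial list (first 12 by largest part):
14
13,1
12,2
12,1,1
11,3
11,2,1
10,4
10,3,1
10,2,2
10,2,1,1
9,5
9,4,1
…and 45 more, for 57 total.

57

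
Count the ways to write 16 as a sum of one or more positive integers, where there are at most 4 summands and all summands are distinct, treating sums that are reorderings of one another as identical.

31

A partial list (first 12 by largest part):
16
1+15
2+14
3+13
1+2+13
4+12
1+3+12
5+11
1+4+11
2+3+11
6+10
1+5+10
…and 19 more, for 31 total.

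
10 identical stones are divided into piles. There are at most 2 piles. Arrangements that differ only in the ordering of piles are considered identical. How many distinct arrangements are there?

6

The partitions of 10 that satisfy the conditions:
10
9, 1
8, 2
7, 3
6, 4
5, 5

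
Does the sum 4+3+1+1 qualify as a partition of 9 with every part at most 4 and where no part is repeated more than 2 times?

The parts sum to 9, and the condition 'no summand exceeds 4' holds; the condition 'no summand is used more than 2 times' holds.

Yes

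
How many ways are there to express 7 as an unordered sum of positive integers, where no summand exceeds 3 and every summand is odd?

The partitions of 7 that satisfy the conditions:
1 + 3 + 3
1 + 1 + 1 + 1 + 3
1 + 1 + 1 + 1 + 1 + 1 + 1

3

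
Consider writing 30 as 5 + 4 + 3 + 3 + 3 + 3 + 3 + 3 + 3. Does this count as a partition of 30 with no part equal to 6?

The parts sum to 30, and the condition 'no summand equals 6' holds.

Yes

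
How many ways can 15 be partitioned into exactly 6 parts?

26

There are too many to list fully; the first 12 (by largest part) are:
10,1,1,1,1,1
9,2,1,1,1,1
8,3,1,1,1,1
8,2,2,1,1,1
7,4,1,1,1,1
7,3,2,1,1,1
7,2,2,2,1,1
6,5,1,1,1,1
6,4,2,1,1,1
6,3,3,1,1,1
6,3,2,2,1,1
6,2,2,2,2,1
…and 14 more, for 26 total.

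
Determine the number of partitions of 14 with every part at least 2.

34

A partial list (first 12 by largest part):
14
2+12
3+11
4+10
2+2+10
5+9
2+3+9
6+8
2+4+8
3+3+8
2+2+2+8
7+7
…and 22 more, for 34 total.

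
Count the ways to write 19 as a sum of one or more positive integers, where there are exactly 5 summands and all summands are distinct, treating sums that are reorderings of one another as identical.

5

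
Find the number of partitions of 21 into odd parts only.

Systematic enumeration (by largest part, then next-largest, …) yields 76.

76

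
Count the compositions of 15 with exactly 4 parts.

By stars and bars with positive parts, the count is C(14,3) = 364.

364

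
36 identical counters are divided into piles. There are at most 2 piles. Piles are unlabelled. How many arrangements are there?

19

Listing the qualifying partitions of 36:
36
35+1
34+2
33+3
32+4
31+5
30+6
29+7
28+8
27+9
26+10
25+11
24+12
23+13
22+14
21+15
20+16
19+17
18+18
Counting gives 19.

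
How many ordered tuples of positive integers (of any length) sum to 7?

Each of the 6 gaps between 7 units is either a break or not: 2^6 = 64.

64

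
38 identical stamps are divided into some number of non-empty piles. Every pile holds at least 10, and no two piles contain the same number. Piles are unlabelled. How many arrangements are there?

Enumerating:
38
28,10
27,11
26,12
25,13
24,14
23,15
22,16
21,17
20,18
17,11,10
16,12,10
15,13,10
15,12,11
14,13,11
That's 15 in total.

15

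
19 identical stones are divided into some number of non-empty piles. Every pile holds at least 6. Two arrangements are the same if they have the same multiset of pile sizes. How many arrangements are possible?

6

They are:
19
13 + 6
12 + 7
11 + 8
10 + 9
7 + 6 + 6
That's 6 in total.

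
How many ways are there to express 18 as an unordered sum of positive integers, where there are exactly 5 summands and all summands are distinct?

They are:
1,2,3,4,8
1,2,3,5,7
1,2,4,5,6
Counting gives 3.

3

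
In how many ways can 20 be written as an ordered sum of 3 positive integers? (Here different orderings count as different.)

Place 2 bars in the 19 internal gaps of a row of 20 dots: C(19,2) = 171.

171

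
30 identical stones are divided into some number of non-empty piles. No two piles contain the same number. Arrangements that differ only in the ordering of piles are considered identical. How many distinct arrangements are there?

296

Direct enumeration gives 296 partitions.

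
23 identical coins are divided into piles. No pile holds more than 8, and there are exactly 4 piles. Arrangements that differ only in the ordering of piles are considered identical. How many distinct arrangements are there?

The partitions of 23 that satisfy the conditions:
8+8+6+1
8+8+5+2
8+8+4+3
8+7+7+1
8+7+6+2
8+7+5+3
8+7+4+4
8+6+6+3
8+6+5+4
8+5+5+5
7+7+7+2
7+7+6+3
7+7+5+4
7+6+6+4
7+6+5+5
6+6+6+5
That's 16 in total.

16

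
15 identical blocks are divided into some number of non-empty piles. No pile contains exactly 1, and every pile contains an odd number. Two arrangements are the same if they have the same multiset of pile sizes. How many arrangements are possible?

5

They are:
15
3 + 3 + 9
3 + 5 + 7
5 + 5 + 5
3 + 3 + 3 + 3 + 3
Counting gives 5.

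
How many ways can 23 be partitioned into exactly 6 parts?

163

A full systematic count gives 163.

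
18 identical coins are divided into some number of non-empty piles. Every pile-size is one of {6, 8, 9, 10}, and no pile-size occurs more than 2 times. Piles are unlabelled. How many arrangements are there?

2

Enumerating:
8,10
9,9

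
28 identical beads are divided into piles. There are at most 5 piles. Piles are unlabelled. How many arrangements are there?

Direct enumeration gives 540 partitions.

540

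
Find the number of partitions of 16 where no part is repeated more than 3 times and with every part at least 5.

The partitions of 16 that satisfy the conditions:
16
11+5
10+6
9+7
8+8
6+5+5
That's 6 in total.

6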